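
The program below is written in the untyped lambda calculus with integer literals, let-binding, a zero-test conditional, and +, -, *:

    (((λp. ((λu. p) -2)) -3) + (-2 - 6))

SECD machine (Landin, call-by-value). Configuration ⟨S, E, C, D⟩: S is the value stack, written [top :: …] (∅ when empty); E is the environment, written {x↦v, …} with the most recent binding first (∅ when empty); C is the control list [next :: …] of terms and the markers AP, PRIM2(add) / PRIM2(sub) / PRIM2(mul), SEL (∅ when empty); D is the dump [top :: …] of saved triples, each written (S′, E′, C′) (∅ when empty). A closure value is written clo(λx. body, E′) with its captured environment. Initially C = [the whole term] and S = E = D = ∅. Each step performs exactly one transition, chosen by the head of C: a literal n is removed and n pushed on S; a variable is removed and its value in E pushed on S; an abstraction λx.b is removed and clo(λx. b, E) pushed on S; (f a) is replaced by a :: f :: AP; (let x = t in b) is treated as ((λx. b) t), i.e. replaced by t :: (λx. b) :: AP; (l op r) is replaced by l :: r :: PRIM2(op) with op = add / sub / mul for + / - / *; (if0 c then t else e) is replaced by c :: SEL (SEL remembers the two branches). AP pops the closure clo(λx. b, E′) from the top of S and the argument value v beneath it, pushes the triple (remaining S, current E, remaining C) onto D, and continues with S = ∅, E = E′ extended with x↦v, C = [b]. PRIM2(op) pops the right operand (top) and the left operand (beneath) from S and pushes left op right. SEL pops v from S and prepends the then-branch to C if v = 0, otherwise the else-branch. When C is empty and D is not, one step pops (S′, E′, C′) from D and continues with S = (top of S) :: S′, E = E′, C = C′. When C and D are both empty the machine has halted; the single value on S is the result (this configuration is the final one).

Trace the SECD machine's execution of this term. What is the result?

step 0: [S=∅ | E=∅ | C=[(((λp. ((λu. p) -2)) -3) + (-2 - 6))] | D=∅]
step 1: [S=∅ | E=∅ | C=[((λp. ((λu. p) -2)) -3) :: (-2 - 6) :: PRIM2(add)] | D=∅]
step 2: [S=∅ | E=∅ | C=[-3 :: (λp. ((λu. p) -2)) :: AP :: (-2 - 6) :: PRIM2(add)] | D=∅]
step 3: [S=[-3] | E=∅ | C=[(λp. ((λu. p) -2)) :: AP :: (-2 - 6) :: PRIM2(add)] | D=∅]
step 4: [S=[clo(λp. ((λu. p) -2), ∅) :: -3] | E=∅ | C=[AP :: (-2 - 6) :: PRIM2(add)] | D=∅]
step 5: [S=∅ | E={p↦-3} | C=[((λu. p) -2)] | D=[(∅, ∅, [(-2 - 6) :: PRIM2(add)])]]
step 6: [S=∅ | E={p↦-3} | C=[-2 :: (λu. p) :: AP] | D=[(∅, ∅, [(-2 - 6) :: PRIM2(add)])]]
step 7: [S=[-2] | E={p↦-3} | C=[(λu. p) :: AP] | D=[(∅, ∅, [(-2 - 6) :: PRIM2(add)])]]
step 8: [S=[clo(λu. p, {p↦-3}) :: -2] | E={p↦-3} | C=[AP] | D=[(∅, ∅, [(-2 - 6) :: PRIM2(add)])]]
step 9: [S=∅ | E={u↦-2, p↦-3} | C=[p] | D=[(∅, {p↦-3}, ∅) :: (∅, ∅, [(-2 - 6) :: PRIM2(add)])]]
step 10: [S=[-3] | E={u↦-2, p↦-3} | C=∅ | D=[(∅, {p↦-3}, ∅) :: (∅, ∅, [(-2 - 6) :: PRIM2(add)])]]
step 11: [S=[-3] | E={p↦-3} | C=∅ | D=[(∅, ∅, [(-2 - 6) :: PRIM2(add)])]]
step 12: [S=[-3] | E=∅ | C=[(-2 - 6) :: PRIM2(add)] | D=∅]
step 13: [S=[-3] | E=∅ | C=[-2 :: 6 :: PRIM2(sub) :: PRIM2(add)] | D=∅]
step 14: [S=[-2 :: -3] | E=∅ | C=[6 :: PRIM2(sub) :: PRIM2(add)] | D=∅]
step 15: [S=[6 :: -2 :: -3] | E=∅ | C=[PRIM2(sub) :: PRIM2(add)] | D=∅]
step 16: [S=[-8 :: -3] | E=∅ | C=[PRIM2(add)] | D=∅]
step 17: [S=[-11] | E=∅ | C=∅ | D=∅]
→ final value -11

Answer: -11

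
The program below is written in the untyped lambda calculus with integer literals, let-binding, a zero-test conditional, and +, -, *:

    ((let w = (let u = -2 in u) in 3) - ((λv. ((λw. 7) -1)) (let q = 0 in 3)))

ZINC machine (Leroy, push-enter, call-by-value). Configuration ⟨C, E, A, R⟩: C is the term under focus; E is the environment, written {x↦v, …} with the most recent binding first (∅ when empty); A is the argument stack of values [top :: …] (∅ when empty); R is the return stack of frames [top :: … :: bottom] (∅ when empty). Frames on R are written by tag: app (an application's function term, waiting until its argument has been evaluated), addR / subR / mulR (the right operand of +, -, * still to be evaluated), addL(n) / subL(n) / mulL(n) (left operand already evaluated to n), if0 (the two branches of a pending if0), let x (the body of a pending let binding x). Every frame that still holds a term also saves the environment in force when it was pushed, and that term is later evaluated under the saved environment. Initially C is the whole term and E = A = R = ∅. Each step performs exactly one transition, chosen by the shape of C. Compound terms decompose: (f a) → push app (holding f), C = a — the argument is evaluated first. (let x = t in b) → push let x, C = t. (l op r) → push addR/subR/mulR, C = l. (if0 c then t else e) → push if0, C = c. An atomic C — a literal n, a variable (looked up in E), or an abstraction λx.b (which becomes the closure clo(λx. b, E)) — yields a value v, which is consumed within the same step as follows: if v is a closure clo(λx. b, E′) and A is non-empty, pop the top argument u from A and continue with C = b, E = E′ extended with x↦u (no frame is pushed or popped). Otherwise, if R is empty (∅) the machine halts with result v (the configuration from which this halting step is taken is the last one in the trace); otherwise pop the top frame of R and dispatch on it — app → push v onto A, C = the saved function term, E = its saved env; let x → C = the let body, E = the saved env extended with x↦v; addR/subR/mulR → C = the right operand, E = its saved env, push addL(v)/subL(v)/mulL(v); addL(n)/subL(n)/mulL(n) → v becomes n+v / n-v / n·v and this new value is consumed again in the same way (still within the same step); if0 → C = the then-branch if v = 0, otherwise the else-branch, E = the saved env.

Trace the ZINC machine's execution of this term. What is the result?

0. <C=((let w = (let u = -2 in u) in 3) - ((λv. ((λw. 7) -1)) (let q = 0 in 3))), E=∅, A=∅, R=∅>
1. <C=(let w = (let u = -2 in u) in 3), E=∅, A=∅, R=[subR]>
2. <C=(let u = -2 in u), E=∅, A=∅, R=[let w :: subR]>
3. <C=-2, E=∅, A=∅, R=[let u :: let w :: subR]>
4. <C=u, E={u↦-2}, A=∅, R=[let w :: subR]>
5. <C=3, E={w↦-2}, A=∅, R=[subR]>
6. <C=((λv. ((λw. 7) -1)) (let q = 0 in 3)), E=∅, A=∅, R=[subL(3)]>
7. <C=(let q = 0 in 3), E=∅, A=∅, R=[app :: subL(3)]>
8. <C=0, E=∅, A=∅, R=[let q :: app :: subL(3)]>
9. <C=3, E={q↦0}, A=∅, R=[app :: subL(3)]>
10. <C=(λv. ((λw. 7) -1)), E=∅, A=[3], R=[subL(3)]>
11. <C=((λw. 7) -1), E={v↦3}, A=∅, R=[subL(3)]>
12. <C=-1, E={v↦3}, A=∅, R=[app :: subL(3)]>
13. <C=(λw. 7), E={v↦3}, A=[-1], R=[subL(3)]>
14. <C=7, E={w↦-1, v↦3}, A=∅, R=[subL(3)]>
→ final value -4

Answer: -4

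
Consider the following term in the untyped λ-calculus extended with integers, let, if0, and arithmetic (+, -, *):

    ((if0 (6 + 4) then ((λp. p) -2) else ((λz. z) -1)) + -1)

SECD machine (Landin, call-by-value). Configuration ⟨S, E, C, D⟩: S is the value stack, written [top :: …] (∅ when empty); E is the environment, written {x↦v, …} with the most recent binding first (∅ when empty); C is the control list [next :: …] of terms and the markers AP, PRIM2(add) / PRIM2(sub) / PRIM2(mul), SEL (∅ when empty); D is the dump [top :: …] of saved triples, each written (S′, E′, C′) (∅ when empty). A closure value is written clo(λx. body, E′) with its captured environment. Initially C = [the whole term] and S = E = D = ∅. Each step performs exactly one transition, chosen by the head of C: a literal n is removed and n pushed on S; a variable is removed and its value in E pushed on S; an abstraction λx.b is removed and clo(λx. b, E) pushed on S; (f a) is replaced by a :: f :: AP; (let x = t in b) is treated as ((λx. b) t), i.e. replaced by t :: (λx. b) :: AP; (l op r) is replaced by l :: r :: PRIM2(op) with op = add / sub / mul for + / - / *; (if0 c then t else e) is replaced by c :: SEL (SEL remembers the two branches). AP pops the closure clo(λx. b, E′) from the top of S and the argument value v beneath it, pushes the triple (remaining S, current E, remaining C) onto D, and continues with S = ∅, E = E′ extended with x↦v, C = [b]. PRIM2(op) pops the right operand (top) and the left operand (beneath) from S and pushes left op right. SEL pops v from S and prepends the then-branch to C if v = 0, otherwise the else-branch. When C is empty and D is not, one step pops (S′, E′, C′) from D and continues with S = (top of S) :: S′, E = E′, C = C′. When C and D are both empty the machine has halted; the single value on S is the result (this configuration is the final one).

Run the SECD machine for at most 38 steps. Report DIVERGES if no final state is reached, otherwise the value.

[0] ⟨S=∅; E=∅; C=[((if0 (6 + 4) then ((λp. p) -2) else ((λz. z) -1)) + -1)]; D=∅⟩
[1] ⟨S=∅; E=∅; C=[(if0 (6 + 4) then ((λp. p) -2) else ((λz. z) -1)) :: -1 :: PRIM2(add)]; D=∅⟩
[2] ⟨S=∅; E=∅; C=[(6 + 4) :: SEL :: -1 :: PRIM2(add)]; D=∅⟩
[3] ⟨S=∅; E=∅; C=[6 :: 4 :: PRIM2(add) :: SEL :: -1 :: PRIM2(add)]; D=∅⟩
[4] ⟨S=[6]; E=∅; C=[4 :: PRIM2(add) :: SEL :: -1 :: PRIM2(add)]; D=∅⟩
[5] ⟨S=[4 :: 6]; E=∅; C=[PRIM2(add) :: SEL :: -1 :: PRIM2(add)]; D=∅⟩
[6] ⟨S=[10]; E=∅; C=[SEL :: -1 :: PRIM2(add)]; D=∅⟩
[7] ⟨S=∅; E=∅; C=[((λz. z) -1) :: -1 :: PRIM2(add)]; D=∅⟩
[8] ⟨S=∅; E=∅; C=[-1 :: (λz. z) :: AP :: -1 :: PRIM2(add)]; D=∅⟩
[9] ⟨S=[-1]; E=∅; C=[(λz. z) :: AP :: -1 :: PRIM2(add)]; D=∅⟩
[10] ⟨S=[clo(λz. z, ∅) :: -1]; E=∅; C=[AP :: -1 :: PRIM2(add)]; D=∅⟩
[11] ⟨S=∅; E={z↦-1}; C=[z]; D=[(∅, ∅, [-1 :: PRIM2(add)])]⟩
[12] ⟨S=[-1]; E={z↦-1}; C=∅; D=[(∅, ∅, [-1 :: PRIM2(add)])]⟩
[13] ⟨S=[-1]; E=∅; C=[-1 :: PRIM2(add)]; D=∅⟩
[14] ⟨S=[-1 :: -1]; E=∅; C=[PRIM2(add)]; D=∅⟩
[15] ⟨S=[-2]; E=∅; C=∅; D=∅⟩
→ final value -2

Answer: -2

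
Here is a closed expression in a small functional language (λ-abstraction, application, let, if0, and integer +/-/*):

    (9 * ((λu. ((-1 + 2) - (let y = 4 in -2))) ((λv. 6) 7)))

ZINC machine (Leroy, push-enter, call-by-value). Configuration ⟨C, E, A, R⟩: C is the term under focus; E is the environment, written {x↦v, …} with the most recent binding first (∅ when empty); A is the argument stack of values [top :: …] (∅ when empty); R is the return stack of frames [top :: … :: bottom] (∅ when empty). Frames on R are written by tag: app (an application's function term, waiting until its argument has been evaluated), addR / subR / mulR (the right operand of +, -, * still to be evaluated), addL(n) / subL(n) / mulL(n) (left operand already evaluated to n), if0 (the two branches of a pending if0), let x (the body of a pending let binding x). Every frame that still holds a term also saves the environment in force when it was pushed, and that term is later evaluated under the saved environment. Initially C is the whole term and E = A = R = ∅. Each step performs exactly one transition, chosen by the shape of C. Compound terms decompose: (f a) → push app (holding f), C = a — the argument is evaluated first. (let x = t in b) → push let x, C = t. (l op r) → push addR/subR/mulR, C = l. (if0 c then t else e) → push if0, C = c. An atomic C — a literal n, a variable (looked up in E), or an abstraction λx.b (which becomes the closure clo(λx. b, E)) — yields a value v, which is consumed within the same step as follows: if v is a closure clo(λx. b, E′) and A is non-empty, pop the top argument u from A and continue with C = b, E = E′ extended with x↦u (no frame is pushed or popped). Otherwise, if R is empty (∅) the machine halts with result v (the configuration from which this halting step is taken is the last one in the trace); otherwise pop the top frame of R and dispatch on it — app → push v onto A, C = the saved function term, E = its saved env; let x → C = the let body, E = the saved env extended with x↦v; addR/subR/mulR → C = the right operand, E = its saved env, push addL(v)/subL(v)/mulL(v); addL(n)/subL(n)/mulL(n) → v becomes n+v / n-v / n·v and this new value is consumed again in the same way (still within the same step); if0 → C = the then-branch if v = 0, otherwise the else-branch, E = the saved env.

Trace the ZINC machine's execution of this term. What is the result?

Answer: 27

Execution trace:
t=0: [C=(9 * ((λu. ((-1 + 2) - (let y = 4 in -2))) ((λv. 6) 7))) | E=∅ | A=∅ | R=∅]
t=1: [C=9 | E=∅ | A=∅ | R=[mulR]]
t=2: [C=((λu. ((-1 + 2) - (let y = 4 in -2))) ((λv. 6) 7)) | E=∅ | A=∅ | R=[mulL(9)]]
t=3: [C=((λv. 6) 7) | E=∅ | A=∅ | R=[app :: mulL(9)]]
t=4: [C=7 | E=∅ | A=∅ | R=[app :: app :: mulL(9)]]
t=5: [C=(λv. 6) | E=∅ | A=[7] | R=[app :: mulL(9)]]
t=6: [C=6 | E={v↦7} | A=∅ | R=[app :: mulL(9)]]
t=7: [C=(λu. ((-1 + 2) - (let y = 4 in -2))) | E=∅ | A=[6] | R=[mulL(9)]]
t=8: [C=((-1 + 2) - (let y = 4 in -2)) | E={u↦6} | A=∅ | R=[mulL(9)]]
t=9: [C=(-1 + 2) | E={u↦6} | A=∅ | R=[subR :: mulL(9)]]
t=10: [C=-1 | E={u↦6} | A=∅ | R=[addR :: subR :: mulL(9)]]
t=11: [C=2 | E={u↦6} | A=∅ | R=[addL(-1) :: subR :: mulL(9)]]
t=12: [C=(let y = 4 in -2) | E={u↦6} | A=∅ | R=[subL(1) :: mulL(9)]]
t=13: [C=4 | E={u↦6} | A=∅ | R=[let y :: subL(1) :: mulL(9)]]
t=14: [C=-2 | E={y↦4, u↦6} | A=∅ | R=[subL(1) :: mulL(9)]]
→ final value 27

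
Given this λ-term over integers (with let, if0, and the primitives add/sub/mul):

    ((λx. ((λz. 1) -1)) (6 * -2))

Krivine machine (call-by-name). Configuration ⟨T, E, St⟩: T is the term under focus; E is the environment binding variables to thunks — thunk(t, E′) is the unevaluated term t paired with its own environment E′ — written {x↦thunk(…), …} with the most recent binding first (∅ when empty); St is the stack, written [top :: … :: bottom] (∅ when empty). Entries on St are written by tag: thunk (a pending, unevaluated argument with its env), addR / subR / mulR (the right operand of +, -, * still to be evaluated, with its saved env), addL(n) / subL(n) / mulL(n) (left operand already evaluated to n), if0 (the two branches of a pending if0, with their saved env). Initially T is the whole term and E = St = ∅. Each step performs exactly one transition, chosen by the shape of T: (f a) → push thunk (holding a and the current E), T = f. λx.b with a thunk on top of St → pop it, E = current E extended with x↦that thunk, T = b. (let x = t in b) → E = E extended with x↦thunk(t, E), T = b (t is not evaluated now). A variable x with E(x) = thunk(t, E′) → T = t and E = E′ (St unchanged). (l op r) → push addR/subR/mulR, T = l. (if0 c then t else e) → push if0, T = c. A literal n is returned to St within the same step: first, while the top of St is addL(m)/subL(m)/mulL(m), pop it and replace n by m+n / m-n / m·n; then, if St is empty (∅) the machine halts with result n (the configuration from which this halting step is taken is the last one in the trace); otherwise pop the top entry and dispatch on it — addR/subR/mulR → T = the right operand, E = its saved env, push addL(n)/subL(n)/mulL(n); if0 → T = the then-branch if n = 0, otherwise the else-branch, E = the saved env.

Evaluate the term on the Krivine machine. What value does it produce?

step 0: ⟨T=((λx. ((λz. 1) -1)) (6 * -2)); E=∅; St=∅⟩
step 1: ⟨T=(λx. ((λz. 1) -1)); E=∅; St=[thunk]⟩
step 2: ⟨T=((λz. 1) -1); E={x↦thunk((6 * -2), ∅)}; St=∅⟩
step 3: ⟨T=(λz. 1); E={x↦thunk((6 * -2), ∅)}; St=[thunk]⟩
step 4: ⟨T=1; E={z↦thunk(-1, {x↦thunk((6 * -2), ∅)}), x↦thunk((6 * -2), ∅)}; St=∅⟩
→ final value 1

Answer: 1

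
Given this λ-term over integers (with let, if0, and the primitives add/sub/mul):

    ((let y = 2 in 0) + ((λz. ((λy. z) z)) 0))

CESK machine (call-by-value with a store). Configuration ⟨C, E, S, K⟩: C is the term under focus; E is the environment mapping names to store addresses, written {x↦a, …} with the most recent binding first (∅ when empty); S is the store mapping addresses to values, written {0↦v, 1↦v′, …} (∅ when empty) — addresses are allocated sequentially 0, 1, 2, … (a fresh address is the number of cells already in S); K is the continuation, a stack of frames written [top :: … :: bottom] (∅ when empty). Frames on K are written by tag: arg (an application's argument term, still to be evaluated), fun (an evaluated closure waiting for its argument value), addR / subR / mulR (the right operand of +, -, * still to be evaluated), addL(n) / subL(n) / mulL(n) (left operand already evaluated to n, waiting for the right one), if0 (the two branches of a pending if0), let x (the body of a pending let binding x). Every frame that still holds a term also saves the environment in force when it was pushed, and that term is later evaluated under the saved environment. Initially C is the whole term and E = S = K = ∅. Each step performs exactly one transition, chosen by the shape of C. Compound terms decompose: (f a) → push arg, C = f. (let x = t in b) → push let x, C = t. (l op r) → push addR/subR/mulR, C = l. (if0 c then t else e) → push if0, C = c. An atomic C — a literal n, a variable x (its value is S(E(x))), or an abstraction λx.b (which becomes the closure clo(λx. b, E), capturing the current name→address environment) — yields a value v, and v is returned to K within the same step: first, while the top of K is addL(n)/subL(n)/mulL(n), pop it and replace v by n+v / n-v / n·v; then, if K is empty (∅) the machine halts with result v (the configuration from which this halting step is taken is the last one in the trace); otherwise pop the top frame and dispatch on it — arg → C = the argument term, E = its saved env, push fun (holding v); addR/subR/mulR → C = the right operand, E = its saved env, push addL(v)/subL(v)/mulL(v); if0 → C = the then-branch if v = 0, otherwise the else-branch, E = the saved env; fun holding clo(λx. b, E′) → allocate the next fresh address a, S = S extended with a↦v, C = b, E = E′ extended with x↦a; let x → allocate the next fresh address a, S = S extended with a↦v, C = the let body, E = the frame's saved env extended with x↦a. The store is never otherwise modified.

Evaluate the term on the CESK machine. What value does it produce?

t=0: <C=((let y = 2 in 0) + ((λz. ((λy. z) z)) 0)), E=∅, S=∅, K=∅>
t=1: <C=(let y = 2 in 0), E=∅, S=∅, K=[addR]>
t=2: <C=2, E=∅, S=∅, K=[let y :: addR]>
t=3: <C=0, E={y↦0}, S={0↦2}, K=[addR]>
t=4: <C=((λz. ((λy. z) z)) 0), E=∅, S={0↦2}, K=[addL(0)]>
t=5: <C=(λz. ((λy. z) z)), E=∅, S={0↦2}, K=[arg :: addL(0)]>
t=6: <C=0, E=∅, S={0↦2}, K=[fun :: addL(0)]>
t=7: <C=((λy. z) z), E={z↦1}, S={0↦2, 1↦0}, K=[addL(0)]>
t=8: <C=(λy. z), E={z↦1}, S={0↦2, 1↦0}, K=[arg :: addL(0)]>
t=9: <C=z, E={z↦1}, S={0↦2, 1↦0}, K=[fun :: addL(0)]>
t=10: <C=z, E={y↦2, z↦1}, S={0↦2, 1↦0, 2↦0}, K=[addL(0)]>
→ final value 0

Answer: 0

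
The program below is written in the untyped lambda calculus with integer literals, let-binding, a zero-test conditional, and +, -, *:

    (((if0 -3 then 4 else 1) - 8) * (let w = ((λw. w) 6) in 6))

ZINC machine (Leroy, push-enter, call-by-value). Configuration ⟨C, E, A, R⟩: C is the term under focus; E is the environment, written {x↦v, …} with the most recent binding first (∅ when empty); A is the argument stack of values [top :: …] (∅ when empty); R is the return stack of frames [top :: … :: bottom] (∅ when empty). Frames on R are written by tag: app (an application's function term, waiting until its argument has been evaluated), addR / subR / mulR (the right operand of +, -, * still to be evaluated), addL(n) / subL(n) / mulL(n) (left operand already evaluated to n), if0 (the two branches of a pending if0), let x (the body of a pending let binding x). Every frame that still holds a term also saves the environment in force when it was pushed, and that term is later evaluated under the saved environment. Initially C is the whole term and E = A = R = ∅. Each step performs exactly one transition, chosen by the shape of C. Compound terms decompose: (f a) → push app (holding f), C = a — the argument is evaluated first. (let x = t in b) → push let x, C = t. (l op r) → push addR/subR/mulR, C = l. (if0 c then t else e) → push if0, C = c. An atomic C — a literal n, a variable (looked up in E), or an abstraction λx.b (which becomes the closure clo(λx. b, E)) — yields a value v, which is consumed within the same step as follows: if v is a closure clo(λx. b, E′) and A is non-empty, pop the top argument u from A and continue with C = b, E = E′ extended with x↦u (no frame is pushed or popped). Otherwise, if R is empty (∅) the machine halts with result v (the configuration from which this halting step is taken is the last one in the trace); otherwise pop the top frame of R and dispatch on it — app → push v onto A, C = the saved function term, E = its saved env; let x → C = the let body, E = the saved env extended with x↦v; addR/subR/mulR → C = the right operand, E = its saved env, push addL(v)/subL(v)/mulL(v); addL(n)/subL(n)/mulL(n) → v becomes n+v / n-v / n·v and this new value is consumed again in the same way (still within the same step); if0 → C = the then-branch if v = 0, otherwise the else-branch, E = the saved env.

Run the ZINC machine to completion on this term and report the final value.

[0] ⟨C=(((if0 -3 then 4 else 1) - 8) * (let w = ((λw. w) 6) in 6)); E=∅; A=∅; R=∅⟩
[1] ⟨C=((if0 -3 then 4 else 1) - 8); E=∅; A=∅; R=[mulR]⟩
[2] ⟨C=(if0 -3 then 4 else 1); E=∅; A=∅; R=[subR :: mulR]⟩
[3] ⟨C=-3; E=∅; A=∅; R=[if0 :: subR :: mulR]⟩
[4] ⟨C=1; E=∅; A=∅; R=[subR :: mulR]⟩
[5] ⟨C=8; E=∅; A=∅; R=[subL(1) :: mulR]⟩
[6] ⟨C=(let w = ((λw. w) 6) in 6); E=∅; A=∅; R=[mulL(-7)]⟩
[7] ⟨C=((λw. w) 6); E=∅; A=∅; R=[let w :: mulL(-7)]⟩
[8] ⟨C=6; E=∅; A=∅; R=[app :: let w :: mulL(-7)]⟩
[9] ⟨C=(λw. w); E=∅; A=[6]; R=[let w :: mulL(-7)]⟩
[10] ⟨C=w; E={w↦6}; A=∅; R=[let w :: mulL(-7)]⟩
[11] ⟨C=6; E={w↦6}; A=∅; R=[mulL(-7)]⟩
→ final value -42

Answer: -42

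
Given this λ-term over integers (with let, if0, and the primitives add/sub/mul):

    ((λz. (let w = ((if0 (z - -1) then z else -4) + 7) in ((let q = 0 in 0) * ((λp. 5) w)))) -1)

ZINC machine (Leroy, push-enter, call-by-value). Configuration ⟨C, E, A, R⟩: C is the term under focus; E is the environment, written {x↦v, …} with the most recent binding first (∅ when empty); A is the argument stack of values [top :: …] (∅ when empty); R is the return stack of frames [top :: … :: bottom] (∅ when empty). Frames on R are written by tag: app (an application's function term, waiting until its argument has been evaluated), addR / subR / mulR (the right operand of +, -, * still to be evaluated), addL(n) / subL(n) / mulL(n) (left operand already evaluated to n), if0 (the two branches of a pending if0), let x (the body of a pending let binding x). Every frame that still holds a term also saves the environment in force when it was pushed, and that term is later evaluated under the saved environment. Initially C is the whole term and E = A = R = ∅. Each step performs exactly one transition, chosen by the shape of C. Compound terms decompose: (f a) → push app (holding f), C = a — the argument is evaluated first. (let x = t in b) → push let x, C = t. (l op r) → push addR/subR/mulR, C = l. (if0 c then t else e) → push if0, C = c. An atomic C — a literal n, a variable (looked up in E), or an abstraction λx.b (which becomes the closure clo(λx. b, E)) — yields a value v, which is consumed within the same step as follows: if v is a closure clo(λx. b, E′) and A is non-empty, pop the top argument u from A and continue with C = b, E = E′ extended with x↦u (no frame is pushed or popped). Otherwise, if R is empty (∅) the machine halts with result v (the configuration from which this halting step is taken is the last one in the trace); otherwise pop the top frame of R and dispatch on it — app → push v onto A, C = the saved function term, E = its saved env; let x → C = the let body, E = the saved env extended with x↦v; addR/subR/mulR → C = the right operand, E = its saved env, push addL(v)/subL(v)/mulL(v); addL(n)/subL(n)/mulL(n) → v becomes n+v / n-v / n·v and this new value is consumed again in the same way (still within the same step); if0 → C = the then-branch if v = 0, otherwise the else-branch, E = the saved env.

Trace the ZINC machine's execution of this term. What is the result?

[0] [C=((λz. (let w = ((if0 (z - -1) then z else -4) + 7) in ((let q = 0 in 0) * ((λp. 5) w)))) -1) | E=∅ | A=∅ | R=∅]
[1] [C=-1 | E=∅ | A=∅ | R=[app]]
[2] [C=(λz. (let w = ((if0 (z - -1) then z else -4) + 7) in ((let q = 0 in 0) * ((λp. 5) w)))) | E=∅ | A=[-1] | R=∅]
[3] [C=(let w = ((if0 (z - -1) then z else -4) + 7) in ((let q = 0 in 0) * ((λp. 5) w))) | E={z↦-1} | A=∅ | R=∅]
[4] [C=((if0 (z - -1) then z else -4) + 7) | E={z↦-1} | A=∅ | R=[let w]]
[5] [C=(if0 (z - -1) then z else -4) | E={z↦-1} | A=∅ | R=[addR :: let w]]
[6] [C=(z - -1) | E={z↦-1} | A=∅ | R=[if0 :: addR :: let w]]
[7] [C=z | E={z↦-1} | A=∅ | R=[subR :: if0 :: addR :: let w]]
[8] [C=-1 | E={z↦-1} | A=∅ | R=[subL(-1) :: if0 :: addR :: let w]]
[9] [C=z | E={z↦-1} | A=∅ | R=[addR :: let w]]
[10] [C=7 | E={z↦-1} | A=∅ | R=[addL(-1) :: let w]]
[11] [C=((let q = 0 in 0) * ((λp. 5) w)) | E={w↦6, z↦-1} | A=∅ | R=∅]
[12] [C=(let q = 0 in 0) | E={w↦6, z↦-1} | A=∅ | R=[mulR]]
[13] [C=0 | E={w↦6, z↦-1} | A=∅ | R=[let q :: mulR]]
[14] [C=0 | E={q↦0, w↦6, z↦-1} | A=∅ | R=[mulR]]
[15] [C=((λp. 5) w) | E={w↦6, z↦-1} | A=∅ | R=[mulL(0)]]
[16] [C=w | E={w↦6, z↦-1} | A=∅ | R=[app :: mulL(0)]]
[17] [C=(λp. 5) | E={w↦6, z↦-1} | A=[6] | R=[mulL(0)]]
[18] [C=5 | E={p↦6, w↦6, z↦-1} | A=∅ | R=[mulL(0)]]
→ final value 0

Answer: 0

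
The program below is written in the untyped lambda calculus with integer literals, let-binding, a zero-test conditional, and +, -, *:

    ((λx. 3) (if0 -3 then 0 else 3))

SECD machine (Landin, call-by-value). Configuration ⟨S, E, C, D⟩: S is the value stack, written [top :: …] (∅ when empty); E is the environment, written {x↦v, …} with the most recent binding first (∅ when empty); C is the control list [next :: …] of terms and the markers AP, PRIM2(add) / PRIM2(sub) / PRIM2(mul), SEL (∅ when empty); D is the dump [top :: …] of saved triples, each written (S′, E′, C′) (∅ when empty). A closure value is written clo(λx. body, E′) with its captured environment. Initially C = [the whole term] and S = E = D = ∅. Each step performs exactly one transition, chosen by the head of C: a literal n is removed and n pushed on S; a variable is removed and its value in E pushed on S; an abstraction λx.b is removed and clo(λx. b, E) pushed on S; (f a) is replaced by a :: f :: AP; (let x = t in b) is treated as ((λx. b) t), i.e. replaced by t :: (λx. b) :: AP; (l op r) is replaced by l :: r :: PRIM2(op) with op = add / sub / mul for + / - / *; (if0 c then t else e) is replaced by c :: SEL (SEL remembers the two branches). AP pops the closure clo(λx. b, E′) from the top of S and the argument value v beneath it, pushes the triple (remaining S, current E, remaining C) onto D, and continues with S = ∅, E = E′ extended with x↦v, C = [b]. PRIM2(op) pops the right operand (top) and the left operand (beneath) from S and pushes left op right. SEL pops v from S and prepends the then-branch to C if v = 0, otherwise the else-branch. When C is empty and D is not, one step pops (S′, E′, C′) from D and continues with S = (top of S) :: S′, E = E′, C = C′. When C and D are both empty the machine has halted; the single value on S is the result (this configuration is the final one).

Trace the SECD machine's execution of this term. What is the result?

Answer: 3

Derivation:
0. [S=∅ | E=∅ | C=[((λx. 3) (if0 -3 then 0 else 3))] | D=∅]
1. [S=∅ | E=∅ | C=[(if0 -3 then 0 else 3) :: (λx. 3) :: AP] | D=∅]
2. [S=∅ | E=∅ | C=[-3 :: SEL :: (λx. 3) :: AP] | D=∅]
3. [S=[-3] | E=∅ | C=[SEL :: (λx. 3) :: AP] | D=∅]
4. [S=∅ | E=∅ | C=[3 :: (λx. 3) :: AP] | D=∅]
5. [S=[3] | E=∅ | C=[(λx. 3) :: AP] | D=∅]
6. [S=[clo(λx. 3, ∅) :: 3] | E=∅ | C=[AP] | D=∅]
7. [S=∅ | E={x↦3} | C=[3] | D=[(∅, ∅, ∅)]]
8. [S=[3] | E={x↦3} | C=∅ | D=[(∅, ∅, ∅)]]
9. [S=[3] | E=∅ | C=∅ | D=∅]
→ final value 3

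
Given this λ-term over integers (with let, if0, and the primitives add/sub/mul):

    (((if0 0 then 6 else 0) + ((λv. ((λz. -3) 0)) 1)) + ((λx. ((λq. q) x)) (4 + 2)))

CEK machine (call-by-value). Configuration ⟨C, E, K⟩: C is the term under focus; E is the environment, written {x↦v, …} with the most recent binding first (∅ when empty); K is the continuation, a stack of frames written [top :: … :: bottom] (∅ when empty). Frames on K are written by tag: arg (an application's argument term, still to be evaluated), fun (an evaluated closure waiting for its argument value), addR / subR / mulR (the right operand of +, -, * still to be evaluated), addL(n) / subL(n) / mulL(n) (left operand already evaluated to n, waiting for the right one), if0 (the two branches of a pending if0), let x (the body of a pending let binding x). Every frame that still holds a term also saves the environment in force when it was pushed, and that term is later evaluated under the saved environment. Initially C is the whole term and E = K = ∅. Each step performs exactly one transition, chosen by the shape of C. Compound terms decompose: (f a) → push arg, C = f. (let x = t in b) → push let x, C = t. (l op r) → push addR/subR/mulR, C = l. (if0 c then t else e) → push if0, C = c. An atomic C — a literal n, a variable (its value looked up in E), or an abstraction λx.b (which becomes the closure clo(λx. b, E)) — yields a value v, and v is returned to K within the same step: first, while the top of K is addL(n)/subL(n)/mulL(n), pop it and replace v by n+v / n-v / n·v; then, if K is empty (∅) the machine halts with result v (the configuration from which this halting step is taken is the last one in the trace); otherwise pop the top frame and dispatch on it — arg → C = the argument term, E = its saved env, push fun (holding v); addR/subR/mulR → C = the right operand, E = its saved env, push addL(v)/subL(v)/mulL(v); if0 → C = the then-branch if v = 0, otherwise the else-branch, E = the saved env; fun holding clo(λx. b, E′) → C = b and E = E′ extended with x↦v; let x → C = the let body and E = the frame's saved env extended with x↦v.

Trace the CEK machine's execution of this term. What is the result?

Answer: 9

Derivation:
step 0: [C=(((if0 0 then 6 else 0) + ((λv. ((λz. -3) 0)) 1)) + ((λx. ((λq. q) x)) (4 + 2))) | E=∅ | K=∅]
step 1: [C=((if0 0 then 6 else 0) + ((λv. ((λz. -3) 0)) 1)) | E=∅ | K=[addR]]
step 2: [C=(if0 0 then 6 else 0) | E=∅ | K=[addR :: addR]]
step 3: [C=0 | E=∅ | K=[if0 :: addR :: addR]]
step 4: [C=6 | E=∅ | K=[addR :: addR]]
step 5: [C=((λv. ((λz. -3) 0)) 1) | E=∅ | K=[addL(6) :: addR]]
step 6: [C=(λv. ((λz. -3) 0)) | E=∅ | K=[arg :: addL(6) :: addR]]
step 7: [C=1 | E=∅ | K=[fun :: addL(6) :: addR]]
step 8: [C=((λz. -3) 0) | E={v↦1} | K=[addL(6) :: addR]]
step 9: [C=(λz. -3) | E={v↦1} | K=[arg :: addL(6) :: addR]]
step 10: [C=0 | E={v↦1} | K=[fun :: addL(6) :: addR]]
step 11: [C=-3 | E={z↦0, v↦1} | K=[addL(6) :: addR]]
step 12: [C=((λx. ((λq. q) x)) (4 + 2)) | E=∅ | K=[addL(3)]]
step 13: [C=(λx. ((λq. q) x)) | E=∅ | K=[arg :: addL(3)]]
step 14: [C=(4 + 2) | E=∅ | K=[fun :: addL(3)]]
step 15: [C=4 | E=∅ | K=[addR :: fun :: addL(3)]]
step 16: [C=2 | E=∅ | K=[addL(4) :: fun :: addL(3)]]
step 17: [C=((λq. q) x) | E={x↦6} | K=[addL(3)]]
step 18: [C=(λq. q) | E={x↦6} | K=[arg :: addL(3)]]
step 19: [C=x | E={x↦6} | K=[fun :: addL(3)]]
step 20: [C=q | E={q↦6, x↦6} | K=[addL(3)]]
→ final value 9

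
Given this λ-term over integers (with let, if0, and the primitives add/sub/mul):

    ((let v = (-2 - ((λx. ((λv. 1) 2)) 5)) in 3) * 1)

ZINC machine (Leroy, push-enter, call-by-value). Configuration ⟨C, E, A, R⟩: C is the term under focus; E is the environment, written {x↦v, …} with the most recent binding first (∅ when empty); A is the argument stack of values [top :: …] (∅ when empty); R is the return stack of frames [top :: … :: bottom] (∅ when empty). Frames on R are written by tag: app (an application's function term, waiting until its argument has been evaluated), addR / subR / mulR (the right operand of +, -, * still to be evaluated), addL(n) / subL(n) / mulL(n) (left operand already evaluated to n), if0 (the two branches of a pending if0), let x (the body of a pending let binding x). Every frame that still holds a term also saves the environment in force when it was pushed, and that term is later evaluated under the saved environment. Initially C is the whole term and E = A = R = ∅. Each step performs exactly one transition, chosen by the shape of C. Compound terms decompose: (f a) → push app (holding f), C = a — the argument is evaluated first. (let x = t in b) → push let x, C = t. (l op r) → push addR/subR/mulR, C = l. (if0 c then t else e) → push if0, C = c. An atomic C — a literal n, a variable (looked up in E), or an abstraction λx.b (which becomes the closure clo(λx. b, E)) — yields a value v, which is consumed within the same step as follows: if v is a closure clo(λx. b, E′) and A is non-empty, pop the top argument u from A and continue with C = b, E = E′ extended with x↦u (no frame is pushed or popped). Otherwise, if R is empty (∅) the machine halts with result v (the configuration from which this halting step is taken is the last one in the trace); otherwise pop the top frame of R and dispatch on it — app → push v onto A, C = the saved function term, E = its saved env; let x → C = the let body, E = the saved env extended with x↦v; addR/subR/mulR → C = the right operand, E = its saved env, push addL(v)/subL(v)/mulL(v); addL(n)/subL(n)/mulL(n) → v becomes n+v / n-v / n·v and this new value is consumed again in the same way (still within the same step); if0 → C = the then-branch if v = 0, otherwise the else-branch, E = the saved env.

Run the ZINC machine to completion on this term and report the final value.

[0] [C=((let v = (-2 - ((λx. ((λv. 1) 2)) 5)) in 3) * 1) | E=∅ | A=∅ | R=∅]
[1] [C=(let v = (-2 - ((λx. ((λv. 1) 2)) 5)) in 3) | E=∅ | A=∅ | R=[mulR]]
[2] [C=(-2 - ((λx. ((λv. 1) 2)) 5)) | E=∅ | A=∅ | R=[let v :: mulR]]
[3] [C=-2 | E=∅ | A=∅ | R=[subR :: let v :: mulR]]
[4] [C=((λx. ((λv. 1) 2)) 5) | E=∅ | A=∅ | R=[subL(-2) :: let v :: mulR]]
[5] [C=5 | E=∅ | A=∅ | R=[app :: subL(-2) :: let v :: mulR]]
[6] [C=(λx. ((λv. 1) 2)) | E=∅ | A=[5] | R=[subL(-2) :: let v :: mulR]]
[7] [C=((λv. 1) 2) | E={x↦5} | A=∅ | R=[subL(-2) :: let v :: mulR]]
[8] [C=2 | E={x↦5} | A=∅ | R=[app :: subL(-2) :: let v :: mulR]]
[9] [C=(λv. 1) | E={x↦5} | A=[2] | R=[subL(-2) :: let v :: mulR]]
[10] [C=1 | E={v↦2, x↦5} | A=∅ | R=[subL(-2) :: let v :: mulR]]
[11] [C=3 | E={v↦-3} | A=∅ | R=[mulR]]
[12] [C=1 | E=∅ | A=∅ | R=[mulL(3)]]
→ final value 3

Answer: 3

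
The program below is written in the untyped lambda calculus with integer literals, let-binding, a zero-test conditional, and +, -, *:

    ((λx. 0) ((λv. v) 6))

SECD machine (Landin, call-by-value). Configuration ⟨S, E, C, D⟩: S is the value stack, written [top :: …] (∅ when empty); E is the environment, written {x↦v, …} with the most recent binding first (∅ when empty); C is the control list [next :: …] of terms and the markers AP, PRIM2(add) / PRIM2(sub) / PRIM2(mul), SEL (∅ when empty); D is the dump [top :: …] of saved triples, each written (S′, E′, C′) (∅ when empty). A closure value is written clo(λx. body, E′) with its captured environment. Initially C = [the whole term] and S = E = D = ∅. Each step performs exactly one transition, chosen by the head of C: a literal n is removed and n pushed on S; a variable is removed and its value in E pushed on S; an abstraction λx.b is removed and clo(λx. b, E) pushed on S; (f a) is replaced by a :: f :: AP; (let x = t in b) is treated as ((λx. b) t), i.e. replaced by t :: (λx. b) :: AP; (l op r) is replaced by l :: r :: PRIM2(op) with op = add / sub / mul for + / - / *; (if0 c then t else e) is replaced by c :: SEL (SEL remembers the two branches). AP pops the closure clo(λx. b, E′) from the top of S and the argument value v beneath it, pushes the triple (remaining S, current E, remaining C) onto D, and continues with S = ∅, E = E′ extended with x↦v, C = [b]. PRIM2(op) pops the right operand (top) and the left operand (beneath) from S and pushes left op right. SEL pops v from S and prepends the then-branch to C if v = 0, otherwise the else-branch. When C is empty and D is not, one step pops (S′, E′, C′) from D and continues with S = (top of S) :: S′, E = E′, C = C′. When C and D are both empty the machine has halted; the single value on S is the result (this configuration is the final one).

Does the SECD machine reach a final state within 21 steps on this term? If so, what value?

Answer: 0

Machine steps:
[0] ⟨S=∅; E=∅; C=[((λx. 0) ((λv. v) 6))]; D=∅⟩
[1] ⟨S=∅; E=∅; C=[((λv. v) 6) :: (λx. 0) :: AP]; D=∅⟩
[2] ⟨S=∅; E=∅; C=[6 :: (λv. v) :: AP :: (λx. 0) :: AP]; D=∅⟩
[3] ⟨S=[6]; E=∅; C=[(λv. v) :: AP :: (λx. 0) :: AP]; D=∅⟩
[4] ⟨S=[clo(λv. v, ∅) :: 6]; E=∅; C=[AP :: (λx. 0) :: AP]; D=∅⟩
[5] ⟨S=∅; E={v↦6}; C=[v]; D=[(∅, ∅, [(λx. 0) :: AP])]⟩
[6] ⟨S=[6]; E={v↦6}; C=∅; D=[(∅, ∅, [(λx. 0) :: AP])]⟩
[7] ⟨S=[6]; E=∅; C=[(λx. 0) :: AP]; D=∅⟩
[8] ⟨S=[clo(λx. 0, ∅) :: 6]; E=∅; C=[AP]; D=∅⟩
[9] ⟨S=∅; E={x↦6}; C=[0]; D=[(∅, ∅, ∅)]⟩
[10] ⟨S=[0]; E={x↦6}; C=∅; D=[(∅, ∅, ∅)]⟩
[11] ⟨S=[0]; E=∅; C=∅; D=∅⟩
→ final value 0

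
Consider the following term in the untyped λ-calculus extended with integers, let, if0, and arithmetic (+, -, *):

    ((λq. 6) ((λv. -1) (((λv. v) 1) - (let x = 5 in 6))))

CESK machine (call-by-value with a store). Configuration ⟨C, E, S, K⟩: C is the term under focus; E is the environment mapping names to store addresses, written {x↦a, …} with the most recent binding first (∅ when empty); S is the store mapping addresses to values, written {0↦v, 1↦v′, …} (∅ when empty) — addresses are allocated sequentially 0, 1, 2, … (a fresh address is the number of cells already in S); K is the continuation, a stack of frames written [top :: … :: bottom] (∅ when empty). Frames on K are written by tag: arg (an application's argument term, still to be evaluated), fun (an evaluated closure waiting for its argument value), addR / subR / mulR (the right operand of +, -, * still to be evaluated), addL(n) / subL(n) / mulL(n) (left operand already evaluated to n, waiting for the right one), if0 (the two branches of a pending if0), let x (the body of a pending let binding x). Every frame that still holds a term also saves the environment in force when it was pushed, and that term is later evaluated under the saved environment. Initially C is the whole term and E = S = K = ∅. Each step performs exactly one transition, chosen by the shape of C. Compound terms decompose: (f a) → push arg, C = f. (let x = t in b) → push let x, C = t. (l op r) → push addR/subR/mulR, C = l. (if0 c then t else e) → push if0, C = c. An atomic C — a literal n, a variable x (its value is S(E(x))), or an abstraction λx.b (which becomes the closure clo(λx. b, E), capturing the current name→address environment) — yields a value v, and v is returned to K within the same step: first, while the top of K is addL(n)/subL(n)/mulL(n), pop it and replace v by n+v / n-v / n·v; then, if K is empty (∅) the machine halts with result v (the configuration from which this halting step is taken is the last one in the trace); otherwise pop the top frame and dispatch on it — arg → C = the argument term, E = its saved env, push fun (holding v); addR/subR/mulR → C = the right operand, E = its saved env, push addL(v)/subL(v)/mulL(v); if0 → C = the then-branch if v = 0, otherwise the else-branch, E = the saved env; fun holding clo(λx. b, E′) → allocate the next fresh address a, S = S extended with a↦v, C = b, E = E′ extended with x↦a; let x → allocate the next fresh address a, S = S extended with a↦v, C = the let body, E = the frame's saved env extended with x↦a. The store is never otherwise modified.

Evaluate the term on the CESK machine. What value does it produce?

Answer: 6

Derivation:
step 0: <C=((λq. 6) ((λv. -1) (((λv. v) 1) - (let x = 5 in 6)))), E=∅, S=∅, K=∅>
step 1: <C=(λq. 6), E=∅, S=∅, K=[arg]>
step 2: <C=((λv. -1) (((λv. v) 1) - (let x = 5 in 6))), E=∅, S=∅, K=[fun]>
step 3: <C=(λv. -1), E=∅, S=∅, K=[arg :: fun]>
step 4: <C=(((λv. v) 1) - (let x = 5 in 6)), E=∅, S=∅, K=[fun :: fun]>
step 5: <C=((λv. v) 1), E=∅, S=∅, K=[subR :: fun :: fun]>
step 6: <C=(λv. v), E=∅, S=∅, K=[arg :: subR :: fun :: fun]>
step 7: <C=1, E=∅, S=∅, K=[fun :: subR :: fun :: fun]>
step 8: <C=v, E={v↦0}, S={0↦1}, K=[subR :: fun :: fun]>
step 9: <C=(let x = 5 in 6), E=∅, S={0↦1}, K=[subL(1) :: fun :: fun]>
step 10: <C=5, E=∅, S={0↦1}, K=[let x :: subL(1) :: fun :: fun]>
step 11: <C=6, E={x↦1}, S={0↦1, 1↦5}, K=[subL(1) :: fun :: fun]>
step 12: <C=-1, E={v↦2}, S={0↦1, 1↦5, 2↦-5}, K=[fun]>
step 13: <C=6, E={q↦3}, S={0↦1, 1↦5, 2↦-5, 3↦-1}, K=∅>
→ final value 6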